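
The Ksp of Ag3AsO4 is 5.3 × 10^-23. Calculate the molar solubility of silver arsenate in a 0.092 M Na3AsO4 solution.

Ag3AsO4(s) ⇌ 3 Ag^+ + AsO4^3-
Ksp = [Ag^+]^3[AsO4^3-]
If s mol/L dissolves here, [Ag^+] = 3s, [AsO4^3-] = 0.092 + s ≈ 0.092 (Ksp is small, so little additional dissolves).
Ksp ≈ (3s)^3 × 0.092
s = 2.8 × 10^-8 M
Check: s = 2.8 x 10^-8 ≪ 0.092, so the approximation is valid.

2.8 × 10^-8 M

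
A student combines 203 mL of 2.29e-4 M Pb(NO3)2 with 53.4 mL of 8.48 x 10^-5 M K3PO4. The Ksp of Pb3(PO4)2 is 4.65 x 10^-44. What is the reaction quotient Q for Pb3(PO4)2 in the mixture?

Q = 1.86e-21

Total volume = 203 + 53.4 = 256.4 mL.
[Pb^2+] = 2.29 × 10^-4 × (203/256.4) = 1.813 x 10^-4 M
[PO4^3-] = 8.48 × 10^-5 × (53.4/256.4) = 1.766 × 10^-5 M
Pb3(PO4)2(s) ⇌ 3 Pb^2+(aq) + 2 PO4^3-(aq), so Q = [Pb^2+]^3[PO4^3-]^2
Q = (1.813 × 10^-4)^3(1.766 × 10^-5)^2 = 1.86 × 10^-21
Q > Ksp, so Pb3(PO4)2 will precipitate.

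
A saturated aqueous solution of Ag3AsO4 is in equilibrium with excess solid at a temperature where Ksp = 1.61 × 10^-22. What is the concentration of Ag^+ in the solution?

Ag3AsO4(s) ⇌ 3 Ag^+(aq) + AsO4^3-(aq)
Ksp = [Ag^+]^3[AsO4^3-]
For each mole of Ag3AsO4 that dissolves: [Ag^+] = 3s, [AsO4^3-] = s.
Ksp = (3s)^3s = 27s^4
s^4 = 1.61 × 10^-22 / 27, so s = 1.563 x 10^-6 M
[Ag^+] = 3s = 4.69 × 10^-6 M

[Ag^+] = 4.69 × 10^-6 M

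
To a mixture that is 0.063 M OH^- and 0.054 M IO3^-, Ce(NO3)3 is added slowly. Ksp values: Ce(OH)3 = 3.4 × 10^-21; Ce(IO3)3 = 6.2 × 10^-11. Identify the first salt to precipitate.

Ce(OH)3

Each salt begins to precipitate when Q = Ksp, i.e. when [Ce^3+] reaches its threshold.
For Ce(OH)3: 3.4 × 10^-21 = (0.063)^3 × [Ce^3+]  ⇒  [Ce^3+] = 1.4 × 10^-17 M.
For Ce(IO3)3: 6.2 × 10^-11 = (0.054)^3 × [Ce^3+]  ⇒  [Ce^3+] = 3.9 × 10^-7 M.
The salt with the lower threshold [Ce^3+] precipitates first: Ce(OH)3.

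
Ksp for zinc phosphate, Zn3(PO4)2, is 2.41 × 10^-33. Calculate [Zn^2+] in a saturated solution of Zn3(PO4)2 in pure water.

Zn3(PO4)2(s) <=> 3 Zn^2+ + 2 PO4^3-
Ksp = [Zn^2+]^3[PO4^3-]^2
For each mole of Zn3(PO4)2 that dissolves: [Zn^2+] = 3s, [PO4^3-] = 2s.
So Ksp = (3s)^3 × (2s)^2 = 108s^5
s^5 = 2.41 × 10^-33 / 108, so s = 1.174 × 10^-7 M
[Zn^2+] = 3s = 3.52 x 10^-7 M

3.52 × 10^-7 M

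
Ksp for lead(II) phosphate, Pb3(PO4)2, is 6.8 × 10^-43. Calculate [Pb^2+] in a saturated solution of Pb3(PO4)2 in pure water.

Pb3(PO4)2(s) <=> 3 Pb^2+(aq) + 2 PO4^3-(aq)
Ksp = [Pb^2+]^3[PO4^3-]^2
If s mol/L of Pb3(PO4)2 dissolves, [Pb^2+] = 3s and [PO4^3-] = 2s.
Substituting: Ksp = (3s)^3(2s)^2 = 108s^5
Solving, s = (6.8 × 10^-43/108)^(1/5) = 1.44 × 10^-9 M
[Pb^2+] = 3s = 4.3 x 10^-9 M

4.3e-9 M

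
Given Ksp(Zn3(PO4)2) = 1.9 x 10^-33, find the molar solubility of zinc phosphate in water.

s = 1.1e-7 M

Zn3(PO4)2(s) ⇌ 3 Zn^2+(aq) + 2 PO4^3-(aq)
Ksp = [Zn^2+]^3[PO4^3-]^2
If s mol/L of Zn3(PO4)2 dissolves, [Zn^2+] = 3s and [PO4^3-] = 2s.
Ksp = (3s)^3(2s)^2 = 108s^5
Solving, s = (1.9 x 10^-33/108)^(1/5) = 1.1 × 10^-7 M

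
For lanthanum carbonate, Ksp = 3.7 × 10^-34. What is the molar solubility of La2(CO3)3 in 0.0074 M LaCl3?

La2(CO3)3(s) ⇌ 2 La^3+(aq) + 3 CO3^2-(aq)
Ksp = [La^3+]^2[CO3^2-]^3
Let s = moles of La2(CO3)3 that dissolve per litre. [La^3+] = 0.0074 + 2s ≈ 0.0074, [CO3^2-] = 3s (since La^3+ from LaCl3 dominates).
Ksp ≈ (0.0074)^2 × (3s)^3
s = 6.3 × 10^-11 M
Check: 2s = 1.3 x 10^-10 ≪ 0.0074, so the approximation is valid.

s = 6.3e-11 M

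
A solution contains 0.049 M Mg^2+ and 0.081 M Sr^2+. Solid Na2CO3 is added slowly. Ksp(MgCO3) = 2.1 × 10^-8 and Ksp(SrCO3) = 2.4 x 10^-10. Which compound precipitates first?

SrCO3

Precipitation of each salt starts when its ion product equals its Ksp.
For MgCO3: 2.1 × 10^-8 = 0.049 × [CO3^2-]  ⇒  [CO3^2-] = 4.3 x 10^-7 M.
For SrCO3: 2.4 x 10^-10 = 0.081 × [CO3^2-]  ⇒  [CO3^2-] = 3.0 × 10^-9 M.
The salt with the lower threshold [CO3^2-] precipitates first: SrCO3.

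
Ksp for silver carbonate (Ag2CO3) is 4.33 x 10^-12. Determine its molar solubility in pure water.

Ag2CO3(s) <=> 2 Ag^+(aq) + CO3^2-(aq)
Ksp = [Ag^+]^2[CO3^2-]
Let s = molar solubility. Then [Ag^+] = 2s and [CO3^2-] = s.
Substituting: Ksp = (2s)^2s = 4s^3
Solving, s = (4.33 x 10^-12/4)^(1/3) = 1.03 × 10^-4 M

s = 1.03 × 10^-4 M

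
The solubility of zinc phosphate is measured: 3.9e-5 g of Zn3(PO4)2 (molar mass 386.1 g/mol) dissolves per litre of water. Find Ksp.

Molar solubility s = (3.9 × 10^-5 g/L) / (386.1 g/mol) = 1.01 × 10^-7 M.
Zn3(PO4)2(s) ⇌ 3 Zn^2+ + 2 PO4^3-
For each mole of Zn3(PO4)2 that dissolves: [Zn^2+] = 3s, [PO4^3-] = 2s.
Ksp = [Zn^2+]^3[PO4^3-]^2
Substituting: Ksp = (3s)^3(2s)^2 = 108s^5
With s = 1.01 × 10^-7: Ksp = 1.1 × 10^-33

1.1 × 10^-33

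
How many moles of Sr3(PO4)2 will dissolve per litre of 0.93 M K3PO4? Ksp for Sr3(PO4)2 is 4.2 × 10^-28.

2.6e-10 M

Sr3(PO4)2(s) <=> 3 Sr^2+ + 2 PO4^3-
Ksp = [Sr^2+]^3[PO4^3-]^2
Let s be the molar solubility in this solution. [Sr^2+] = 3s, [PO4^3-] = 0.93 + 2s ≈ 0.93 (Ksp is small, so little additional dissolves).
Ksp ≈ (3s)^3 × (0.93)^2
s = 2.6 x 10^-10 M
Check: 2s = 5.2 × 10^-10 ≪ 0.93, so the approximation is valid.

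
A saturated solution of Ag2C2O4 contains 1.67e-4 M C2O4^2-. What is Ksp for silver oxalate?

Ag2C2O4(s) ⇌ 2 Ag^+(aq) + C2O4^2-(aq)
Stoichiometry gives [Ag^+] = (2/1)[C2O4^2-] = 3.340 × 10^-4 M.
Ksp = [Ag^+]^2[C2O4^2-]
Ksp = (3.340 × 10^-4)^2 × 1.67 × 10^-4 = 1.86 x 10^-11

1.86 × 10^-11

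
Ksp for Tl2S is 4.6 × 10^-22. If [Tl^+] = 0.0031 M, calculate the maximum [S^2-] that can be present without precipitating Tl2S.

Tl2S(s) ⇌ 2 Tl^+ + S^2-
Ksp = [Tl^+]^2[S^2-]
Precipitation begins when Q = Ksp. With [Tl^+] = 0.0031 M:
4.6 × 10^-22 = (0.0031)^2 × [S^2-]
[S^2-] = (4.6 × 10^-22 / 9.61 × 10^-6) = 4.8 × 10^-17 M

[S^2-] ≈ 4.8e-17 M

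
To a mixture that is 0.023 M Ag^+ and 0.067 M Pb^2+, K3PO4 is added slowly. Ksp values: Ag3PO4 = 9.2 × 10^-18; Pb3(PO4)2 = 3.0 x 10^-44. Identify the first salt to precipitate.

Pb3(PO4)2

Each salt begins to precipitate when Q = Ksp, i.e. when [PO4^3-] reaches its threshold.
For Ag3PO4: 9.2 × 10^-18 = (0.023)^3 × [PO4^3-]  ⇒  [PO4^3-] = 7.6 x 10^-13 M.
For Pb3(PO4)2: 3.0 x 10^-44 = (0.067)^3 × [PO4^3-]^2  ⇒  [PO4^3-] = 1.0 × 10^-20 M.
The salt with the lower threshold [PO4^3-] precipitates first: Pb3(PO4)2.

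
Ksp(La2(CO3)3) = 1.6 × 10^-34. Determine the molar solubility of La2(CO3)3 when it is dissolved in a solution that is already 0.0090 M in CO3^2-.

7.4e-15 M

La2(CO3)3(s) <=> 2 La^3+(aq) + 3 CO3^2-(aq)
Ksp = [La^3+]^2[CO3^2-]^3
Let s be the molar solubility in this solution. [La^3+] = 2s, [CO3^2-] = 0.0090 + 3s ≈ 0.0090 (common-ion effect: CO3^2- is already 0.0090 M).
Ksp ≈ (2s)^2 × (0.0090)^3
s = 7.4 x 10^-15 M
Check: 3s = 2.2 × 10^-14 ≪ 0.0090, so the approximation is valid.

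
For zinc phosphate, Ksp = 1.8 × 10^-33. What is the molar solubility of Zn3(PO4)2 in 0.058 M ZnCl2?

1.5 × 10^-15 M

Zn3(PO4)2(s) ⇌ 3 Zn^2+ + 2 PO4^3-
Ksp = [Zn^2+]^3[PO4^3-]^2
Let s = moles of Zn3(PO4)2 that dissolve per litre. [Zn^2+] = 0.058 + 3s ≈ 0.058, [PO4^3-] = 2s (since Zn^2+ from ZnCl2 dominates).
Ksp ≈ (0.058)^3 × (2s)^2
s = 1.5 × 10^-15 M
Check: 3s = 4.6 × 10^-15 ≪ 0.058, so the approximation is valid.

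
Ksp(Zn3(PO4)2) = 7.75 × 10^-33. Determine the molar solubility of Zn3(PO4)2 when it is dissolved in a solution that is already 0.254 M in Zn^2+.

Zn3(PO4)2(s) ⇌ 3 Zn^2+ + 2 PO4^3-
Ksp = [Zn^2+]^3[PO4^3-]^2
Let s be the molar solubility in this solution. [Zn^2+] = 0.254 + 3s ≈ 0.254, [PO4^3-] = 2s (Ksp is small, so little additional dissolves).
Ksp ≈ (0.254)^3 × (2s)^2
s = 3.44 × 10^-16 M
Check: 3s = 1.0 × 10^-15 ≪ 0.254, so the approximation is valid.

s ≈ 3.44 × 10^-16 M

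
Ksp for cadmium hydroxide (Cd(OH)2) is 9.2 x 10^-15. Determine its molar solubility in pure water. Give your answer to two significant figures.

s = 1.3 x 10^-5 M

Cd(OH)2(s) ⇌ Cd^2+ + 2 OH^-
Ksp = [Cd^2+][OH^-]^2
If s mol/L of Cd(OH)2 dissolves, [Cd^2+] = s and [OH^-] = 2s.
Ksp = s(2s)^2 = 4s^3
s^3 = 9.2 x 10^-15 / 4, so s = 1.3 x 10^-5 M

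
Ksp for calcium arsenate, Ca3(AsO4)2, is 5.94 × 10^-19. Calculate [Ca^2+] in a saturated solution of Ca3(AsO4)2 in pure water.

[Ca^2+] ≈ 2.66 × 10^-4 M

Ca3(AsO4)2(s) <=> 3 Ca^2+(aq) + 2 AsO4^3-(aq)
Ksp = [Ca^2+]^3[AsO4^3-]^2
If s mol/L of Ca3(AsO4)2 dissolves, [Ca^2+] = 3s and [AsO4^3-] = 2s.
Substituting: Ksp = (3s)^3(2s)^2 = 108s^5
s^5 = 5.94 × 10^-19 / 108, so s = 8.873 × 10^-5 M
[Ca^2+] = 3s = 2.66 × 10^-4 M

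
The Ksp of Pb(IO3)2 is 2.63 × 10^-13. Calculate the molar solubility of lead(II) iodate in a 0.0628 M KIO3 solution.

Pb(IO3)2(s) <=> Pb^2+ + 2 IO3^-
Ksp = [Pb^2+][IO3^-]^2
If s mol/L dissolves here, [Pb^2+] = s, [IO3^-] = 0.0628 + 2s ≈ 0.0628 (since IO3^- from KIO3 dominates).
Ksp ≈ s × (0.0628)^2
s = 6.67 x 10^-11 M
Check: 2s = 1.3 × 10^-10 ≪ 0.0628, so the approximation is valid.

s = 6.67 × 10^-11 M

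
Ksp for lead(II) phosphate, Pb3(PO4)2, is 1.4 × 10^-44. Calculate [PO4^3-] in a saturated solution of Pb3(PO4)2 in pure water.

[PO4^3-] ≈ 1.3e-9 M

Pb3(PO4)2(s) ⇌ 3 Pb^2+(aq) + 2 PO4^3-(aq)
Ksp = [Pb^2+]^3[PO4^3-]^2
If s mol/L of Pb3(PO4)2 dissolves, [Pb^2+] = 3s and [PO4^3-] = 2s.
Substituting: Ksp = (3s)^3(2s)^2 = 108s^5
s^5 = 1.4 × 10^-44 / 108, so s = 6.65 × 10^-10 M
[PO4^3-] = 2s = 1.3 x 10^-9 M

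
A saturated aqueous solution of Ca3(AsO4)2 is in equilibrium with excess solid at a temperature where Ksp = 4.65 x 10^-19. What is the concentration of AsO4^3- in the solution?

Ca3(AsO4)2(s) ⇌ 3 Ca^2+ + 2 AsO4^3-
Ksp = [Ca^2+]^3[AsO4^3-]^2
Let s = molar solubility. Then [Ca^2+] = 3s and [AsO4^3-] = 2s.
Ksp = (3s)^3(2s)^2 = 108s^5
Solving, s = (4.65 x 10^-19/108)^(1/5) = 8.449 x 10^-5 M
[AsO4^3-] = 2s = 1.69 × 10^-4 M

[AsO4^3-] = 1.69 × 10^-4 M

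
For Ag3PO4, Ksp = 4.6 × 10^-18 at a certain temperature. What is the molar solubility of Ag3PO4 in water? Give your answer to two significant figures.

Ag3PO4(s) ⇌ 3 Ag^+ + PO4^3-
Ksp = [Ag^+]^3[PO4^3-]
If s mol/L of Ag3PO4 dissolves, [Ag^+] = 3s and [PO4^3-] = s.
Ksp = (3s)^3s = 27s^4
Solving, s = (4.6 × 10^-18/27)^(1/4) = 2.0 × 10^-5 M

2.0e-5 M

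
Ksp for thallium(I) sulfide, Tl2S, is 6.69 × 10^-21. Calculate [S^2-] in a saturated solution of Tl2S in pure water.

[S^2-] = 1.19 × 10^-7 M

Tl2S(s) ⇌ 2 Tl^+(aq) + S^2-(aq)
Ksp = [Tl^+]^2[S^2-]
For each mole of Tl2S that dissolves: [Tl^+] = 2s, [S^2-] = s.
Ksp = (2s)^2s = 4s^3
s = (6.69 × 10^-21 / 4)^(1/3) = 1.187 x 10^-7 M
[S^2-] = s = 1.19 × 10^-7 M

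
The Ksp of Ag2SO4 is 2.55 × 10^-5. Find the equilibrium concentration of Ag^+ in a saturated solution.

Ag2SO4(s) ⇌ 2 Ag^+(aq) + SO4^2-(aq)
Ksp = [Ag^+]^2[SO4^2-]
Let s = molar solubility. Then [Ag^+] = 2s and [SO4^2-] = s.
Substituting: Ksp = (2s)^2s = 4s^3
s^3 = 2.55 × 10^-5 / 4, so s = 1.854 x 10^-2 M
[Ag^+] = 2s = 3.71 × 10^-2 M

3.71 × 10^-2 M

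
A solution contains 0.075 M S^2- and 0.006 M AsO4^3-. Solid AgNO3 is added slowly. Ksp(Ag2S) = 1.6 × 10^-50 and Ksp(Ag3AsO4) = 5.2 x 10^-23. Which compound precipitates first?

Ag2S

Each salt begins to precipitate when Q = Ksp, i.e. when [Ag^+] reaches its threshold.
For Ag2S: 1.6 × 10^-50 = 0.075 × [Ag^+]^2  ⇒  [Ag^+] = 4.6 x 10^-25 M.
For Ag3AsO4: 5.2 x 10^-23 = 0.006 × [Ag^+]^3  ⇒  [Ag^+] = 2.1 x 10^-7 M.
The salt with the lower threshold [Ag^+] precipitates first: Ag2S.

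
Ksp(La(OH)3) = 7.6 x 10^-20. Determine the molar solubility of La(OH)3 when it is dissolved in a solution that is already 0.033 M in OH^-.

La(OH)3(s) <=> La^3+(aq) + 3 OH^-(aq)
Ksp = [La^3+][OH^-]^3
Let s be the molar solubility in this solution. [La^3+] = s, [OH^-] = 0.033 + 3s ≈ 0.033 (common-ion effect: OH^- is already 0.033 M).
Ksp ≈ s × (0.033)^3
s = 2.1 x 10^-15 M
Check: 3s = 6.3 × 10^-15 ≪ 0.033, so the approximation is valid.

s ≈ 2.1e-15 M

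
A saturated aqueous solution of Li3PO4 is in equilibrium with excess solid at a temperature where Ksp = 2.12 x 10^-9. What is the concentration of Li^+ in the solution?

8.93e-3 M

Li3PO4(s) ⇌ 3 Li^+(aq) + PO4^3-(aq)
Ksp = [Li^+]^3[PO4^3-]
If s mol/L of Li3PO4 dissolves, [Li^+] = 3s and [PO4^3-] = s.
Substituting: Ksp = (3s)^3s = 27s^4
s = (2.12 x 10^-9 / 27)^(1/4) = 2.977 x 10^-3 M
[Li^+] = 3s = 8.93 × 10^-3 M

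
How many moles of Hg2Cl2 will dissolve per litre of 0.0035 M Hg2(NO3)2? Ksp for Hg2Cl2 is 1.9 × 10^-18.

1.2e-8 M

Hg2Cl2(s) ⇌ Hg2^2+ + 2 Cl^-
Ksp = [Hg2^2+][Cl^-]^2
Let s = moles of Hg2Cl2 that dissolve per litre. [Hg2^2+] = 0.0035 + s ≈ 0.0035, [Cl^-] = 2s (Ksp is small, so little additional dissolves).
Ksp ≈ 0.0035 × (2s)^2
s = 1.2 × 10^-8 M
Check: s = 1.2 × 10^-8 ≪ 0.0035, so the approximation is valid.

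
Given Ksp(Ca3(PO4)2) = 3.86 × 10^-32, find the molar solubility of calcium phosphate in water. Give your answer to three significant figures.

Ca3(PO4)2(s) ⇌ 3 Ca^2+(aq) + 2 PO4^3-(aq)
Ksp = [Ca^2+]^3[PO4^3-]^2
With molar solubility s: [Ca^2+] = 3s, [PO4^3-] = 2s.
Ksp = (3s)^3(2s)^2 = 108s^5
Solving, s = (3.86 × 10^-32/108)^(1/5) = 2.04 × 10^-7 M

s = 2.04 x 10^-7 M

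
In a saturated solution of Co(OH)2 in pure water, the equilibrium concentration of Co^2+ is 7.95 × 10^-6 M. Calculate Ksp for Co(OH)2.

Co(OH)2(s) ⇌ Co^2+ + 2 OH^-
Stoichiometry gives [OH^-] = (2/1)[Co^2+] = 1.590 × 10^-5 M.
Ksp = [Co^2+][OH^-]^2
Ksp = 7.95 x 10^-6 × (1.590 x 10^-5)^2 = 2.01 × 10^-15

2.01 × 10^-15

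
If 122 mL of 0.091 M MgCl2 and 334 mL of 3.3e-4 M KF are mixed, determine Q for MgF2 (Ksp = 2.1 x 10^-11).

Q ≈ 1.4 × 10^-9

Total volume = 122 + 334 = 456 mL.
[Mg^2+] = 9.1 x 10^-2 × (122/456) = 2.43 × 10^-2 M
[F^-] = 3.3 × 10^-4 × (334/456) = 2.42 × 10^-4 M
MgF2(s) ⇌ Mg^2+ + 2 F^-, so Q = [Mg^2+][F^-]^2
Q = (2.43 x 10^-2)(2.42 x 10^-4)^2 = 1.4 x 10^-9
Q > Ksp, so MgF2 will precipitate.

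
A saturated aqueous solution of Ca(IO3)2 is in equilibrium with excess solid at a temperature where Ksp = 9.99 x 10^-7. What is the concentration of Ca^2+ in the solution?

[Ca^2+] = 6.30 × 10^-3 M

Ca(IO3)2(s) ⇌ Ca^2+(aq) + 2 IO3^-(aq)
Ksp = [Ca^2+][IO3^-]^2
For each mole of Ca(IO3)2 that dissolves: [Ca^2+] = s, [IO3^-] = 2s.
Ksp = s(2s)^2 = 4s^3
Solving, s = (9.99 x 10^-7/4)^(1/3) = 6.298 x 10^-3 M
[Ca^2+] = s = 6.30 × 10^-3 M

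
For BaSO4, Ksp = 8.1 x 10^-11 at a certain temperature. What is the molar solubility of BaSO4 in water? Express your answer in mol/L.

s = 9.0 x 10^-6 M

BaSO4(s) ⇌ Ba^2+(aq) + SO4^2-(aq)
Ksp = [Ba^2+][SO4^2-]
Let s = molar solubility. Then [Ba^2+] = s and [SO4^2-] = s.
Ksp = (s)(s) = s^2
s = √(8.1 x 10^-11) = 9.0 × 10^-6 M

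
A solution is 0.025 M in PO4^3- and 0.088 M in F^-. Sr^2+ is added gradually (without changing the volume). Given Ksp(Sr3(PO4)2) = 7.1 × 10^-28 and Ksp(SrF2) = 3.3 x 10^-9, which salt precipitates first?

Precipitation of each salt starts when its ion product equals its Ksp.
For Sr3(PO4)2: 7.1 × 10^-28 = (0.025)^2 × [Sr^2+]^3  ⇒  [Sr^2+] = 1.0 × 10^-8 M.
For SrF2: 3.3 x 10^-9 = (0.088)^2 × [Sr^2+]  ⇒  [Sr^2+] = 4.3 x 10^-7 M.
The salt with the lower threshold [Sr^2+] precipitates first: Sr3(PO4)2.

Sr3(PO4)2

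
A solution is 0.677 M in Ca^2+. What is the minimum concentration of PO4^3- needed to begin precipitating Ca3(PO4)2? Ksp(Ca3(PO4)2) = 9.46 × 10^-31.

[PO4^3-] = 1.75 x 10^-15 M

Ca3(PO4)2(s) ⇌ 3 Ca^2+ + 2 PO4^3-
Ksp = [Ca^2+]^3[PO4^3-]^2
Precipitation begins when Q = Ksp. With [Ca^2+] = 0.677 M:
9.46 × 10^-31 = (0.677)^3 × [PO4^3-]^2
[PO4^3-] = (9.46 × 10^-31 / 3.103 x 10^-1)^(1/2) = 1.75 × 10^-15 M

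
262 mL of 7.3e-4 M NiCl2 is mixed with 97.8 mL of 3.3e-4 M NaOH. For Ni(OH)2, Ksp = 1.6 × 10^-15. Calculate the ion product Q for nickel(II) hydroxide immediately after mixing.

4.3 × 10^-12

Total volume = 262 + 97.8 = 359.8 mL.
[Ni^2+] = 7.3 x 10^-4 × (262/359.8) = 5.32 x 10^-4 M
[OH^-] = 3.3 × 10^-4 × (97.8/359.8) = 8.97 × 10^-5 M
Ni(OH)2(s) ⇌ Ni^2+ + 2 OH^-, so Q = [Ni^2+][OH^-]^2
Q = (5.32 × 10^-4)(8.97 × 10^-5)^2 = 4.3 x 10^-12
Q > Ksp, so Ni(OH)2 will precipitate.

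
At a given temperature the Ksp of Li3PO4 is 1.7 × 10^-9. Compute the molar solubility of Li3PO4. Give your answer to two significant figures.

Li3PO4(s) ⇌ 3 Li^+(aq) + PO4^3-(aq)
Ksp = [Li^+]^3[PO4^3-]
If s mol/L of Li3PO4 dissolves, [Li^+] = 3s and [PO4^3-] = s.
Substituting: Ksp = (3s)^3s = 27s^4
Solving, s = (1.7 × 10^-9/27)^(1/4) = 2.8 × 10^-3 M

s = 2.8 × 10^-3 M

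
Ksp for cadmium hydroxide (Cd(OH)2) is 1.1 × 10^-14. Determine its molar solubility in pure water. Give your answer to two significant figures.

s ≈ 1.4 × 10^-5 M

Cd(OH)2(s) ⇌ Cd^2+(aq) + 2 OH^-(aq)
Ksp = [Cd^2+][OH^-]^2
Let s = molar solubility. Then [Cd^2+] = s and [OH^-] = 2s.
So Ksp = s × (2s)^2 = 4s^3
s = (1.1 × 10^-14 / 4)^(1/3) = 1.4 x 10^-5 M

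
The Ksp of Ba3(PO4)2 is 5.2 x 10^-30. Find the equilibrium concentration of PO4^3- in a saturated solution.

[PO4^3-] ≈ 1.1 × 10^-6 M

Ba3(PO4)2(s) ⇌ 3 Ba^2+(aq) + 2 PO4^3-(aq)
Ksp = [Ba^2+]^3[PO4^3-]^2
For each mole of Ba3(PO4)2 that dissolves: [Ba^2+] = 3s, [PO4^3-] = 2s.
So Ksp = (3s)^3 × (2s)^2 = 108s^5
s = (5.2 x 10^-30 / 108)^(1/5) = 5.45 × 10^-7 M
[PO4^3-] = 2s = 1.1 x 10^-6 M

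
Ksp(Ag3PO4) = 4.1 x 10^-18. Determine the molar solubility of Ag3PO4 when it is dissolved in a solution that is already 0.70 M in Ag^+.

Ag3PO4(s) ⇌ 3 Ag^+ + PO4^3-
Ksp = [Ag^+]^3[PO4^3-]
Let s = moles of Ag3PO4 that dissolve per litre. [Ag^+] = 0.70 + 3s ≈ 0.70, [PO4^3-] = s (Ksp is small, so little additional dissolves).
Ksp ≈ (0.70)^3 × s
s = 1.2 × 10^-17 M
Check: 3s = 3.6 × 10^-17 ≪ 0.70, so the approximation is valid.

s = 1.2 × 10^-17 M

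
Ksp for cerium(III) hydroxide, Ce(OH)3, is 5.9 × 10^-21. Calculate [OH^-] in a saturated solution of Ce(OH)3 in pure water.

1.2 x 10^-5 M

Ce(OH)3(s) <=> Ce^3+ + 3 OH^-
Ksp = [Ce^3+][OH^-]^3
With molar solubility s: [Ce^3+] = s, [OH^-] = 3s.
So Ksp = s × (3s)^3 = 27s^4
s = (5.9 × 10^-21 / 27)^(1/4) = 3.84 × 10^-6 M
[OH^-] = 3s = 1.2 × 10^-5 M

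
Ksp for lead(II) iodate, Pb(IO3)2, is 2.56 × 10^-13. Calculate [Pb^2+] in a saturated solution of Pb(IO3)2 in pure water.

4.00e-5 M

Pb(IO3)2(s) ⇌ Pb^2+(aq) + 2 IO3^-(aq)
Ksp = [Pb^2+][IO3^-]^2
With molar solubility s: [Pb^2+] = s, [IO3^-] = 2s.
So Ksp = s × (2s)^2 = 4s^3
s = (2.56 × 10^-13 / 4)^(1/3) = 4.000 × 10^-5 M
[Pb^2+] = s = 4.00 x 10^-5 M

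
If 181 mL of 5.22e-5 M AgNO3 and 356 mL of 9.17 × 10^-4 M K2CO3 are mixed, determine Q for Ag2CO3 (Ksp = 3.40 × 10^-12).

1.88e-13

Total volume = 181 + 356 = 537 mL.
[Ag^+] = 5.22 × 10^-5 × (181/537) = 1.759 x 10^-5 M
[CO3^2-] = 9.17 x 10^-4 × (356/537) = 6.079 × 10^-4 M
Ag2CO3(s) <=> 2 Ag^+(aq) + CO3^2-(aq), so Q = [Ag^+]^2[CO3^2-]
Q = (1.759 × 10^-5)^2(6.079 × 10^-4) = 1.88 × 10^-13
Q < Ksp, so no precipitate of Ag2CO3 forms.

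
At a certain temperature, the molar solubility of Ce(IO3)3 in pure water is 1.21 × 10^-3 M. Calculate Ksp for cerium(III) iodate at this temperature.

Ce(IO3)3(s) <=> Ce^3+ + 3 IO3^-
Let s = molar solubility. Then [Ce^3+] = s and [IO3^-] = 3s.
Ksp = [Ce^3+][IO3^-]^3
Substituting: Ksp = s(3s)^3 = 27s^4
Ksp = 27 × (1.21 x 10^-3)^4 = 5.79 × 10^-11

Ksp = 5.79 × 10^-11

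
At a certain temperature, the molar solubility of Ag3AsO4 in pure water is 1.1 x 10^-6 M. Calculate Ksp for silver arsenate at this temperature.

Ag3AsO4(s) ⇌ 3 Ag^+(aq) + AsO4^3-(aq)
Let s = molar solubility. Then [Ag^+] = 3s and [AsO4^3-] = s.
Ksp = [Ag^+]^3[AsO4^3-]
Ksp = (3s)^3s = 27s^4
With s = 1.1 x 10^-6: Ksp = 4.0 × 10^-23

4.0 x 10^-23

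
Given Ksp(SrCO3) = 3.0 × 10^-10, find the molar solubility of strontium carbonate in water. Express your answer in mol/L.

SrCO3(s) ⇌ Sr^2+(aq) + CO3^2-(aq)
Ksp = [Sr^2+][CO3^2-]
Let s = molar solubility. Then [Sr^2+] = s and [CO3^2-] = s.
Ksp = s × s = s^2
s = (3.0 × 10^-10)^(1/2) = 1.7 × 10^-5 M

s ≈ 1.7e-5 M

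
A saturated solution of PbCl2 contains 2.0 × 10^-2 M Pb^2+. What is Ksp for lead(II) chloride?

PbCl2(s) ⇌ Pb^2+(aq) + 2 Cl^-(aq)
Stoichiometry gives [Cl^-] = (2/1)[Pb^2+] = 4.00 × 10^-2 M.
Ksp = [Pb^2+][Cl^-]^2
Ksp = 2.0 x 10^-2 × (4.00 x 10^-2)^2 = 3.2 × 10^-5

Ksp = 3.2e-5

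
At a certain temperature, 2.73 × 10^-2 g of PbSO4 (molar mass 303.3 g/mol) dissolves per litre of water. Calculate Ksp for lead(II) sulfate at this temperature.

Molar solubility s = (2.73 × 10^-2 g/L) / (303.3 g/mol) = 9.001 x 10^-5 M.
PbSO4(s) ⇌ Pb^2+ + SO4^2-
With molar solubility s: [Pb^2+] = s, [SO4^2-] = s.
Ksp = [Pb^2+][SO4^2-]
Ksp = (s)(s) = s^2
Ksp = (9.001 × 10^-5)^2 = 8.10 x 10^-9

Ksp ≈ 8.10e-9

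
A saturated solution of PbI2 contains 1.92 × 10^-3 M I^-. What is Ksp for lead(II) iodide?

Ksp = 3.54 × 10^-9

PbI2(s) ⇌ Pb^2+(aq) + 2 I^-(aq)
Stoichiometry gives [Pb^2+] = (1/2)[I^-] = 9.600 x 10^-4 M.
Ksp = [Pb^2+][I^-]^2
Ksp = 9.600 × 10^-4 × (1.92 × 10^-3)^2 = 3.54 × 10^-9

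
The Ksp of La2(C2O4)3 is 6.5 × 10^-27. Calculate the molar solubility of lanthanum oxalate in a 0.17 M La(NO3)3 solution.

s ≈ 2.0 × 10^-9 M

La2(C2O4)3(s) ⇌ 2 La^3+(aq) + 3 C2O4^2-(aq)
Ksp = [La^3+]^2[C2O4^2-]^3
Let s = moles of La2(C2O4)3 that dissolve per litre. [La^3+] = 0.17 + 2s ≈ 0.17, [C2O4^2-] = 3s (since La^3+ from La(NO3)3 dominates).
Ksp ≈ (0.17)^2 × (3s)^3
s = 2.0 × 10^-9 M
Check: 2s = 4.1 x 10^-9 ≪ 0.17, so the approximation is valid.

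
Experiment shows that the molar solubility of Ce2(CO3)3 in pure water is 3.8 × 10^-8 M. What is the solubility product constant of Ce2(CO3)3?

Ksp ≈ 8.6e-36

Ce2(CO3)3(s) ⇌ 2 Ce^3+(aq) + 3 CO3^2-(aq)
For each mole of Ce2(CO3)3 that dissolves: [Ce^3+] = 2s, [CO3^2-] = 3s.
Ksp = [Ce^3+]^2[CO3^2-]^3
Substituting: Ksp = (2s)^2(3s)^3 = 108s^5
With s = 3.8 x 10^-8: Ksp = 8.6 x 10^-36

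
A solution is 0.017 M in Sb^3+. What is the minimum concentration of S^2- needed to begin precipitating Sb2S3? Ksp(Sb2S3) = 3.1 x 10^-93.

Sb2S3(s) <=> 2 Sb^3+(aq) + 3 S^2-(aq)
Ksp = [Sb^3+]^2[S^2-]^3
Precipitation begins when Q = Ksp. With [Sb^3+] = 0.017 M:
3.1 x 10^-93 = (0.017)^2 × [S^2-]^3
[S^2-] = (3.1 x 10^-93 / 2.89 × 10^-4)^(1/3) = 2.2 × 10^-30 M

[S^2-] = 2.2e-30 M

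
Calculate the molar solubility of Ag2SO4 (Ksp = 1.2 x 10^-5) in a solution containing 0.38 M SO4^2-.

s = 2.8e-3 M

Ag2SO4(s) <=> 2 Ag^+ + SO4^2-
Ksp = [Ag^+]^2[SO4^2-]
Let s be the molar solubility in this solution. [Ag^+] = 2s, [SO4^2-] = 0.38 + s ≈ 0.38 (Ksp is small, so little additional dissolves).
Ksp ≈ (2s)^2 × 0.38
s = 2.8 x 10^-3 M
Check: s = 2.8 x 10^-3 ≪ 0.38, so the approximation is valid.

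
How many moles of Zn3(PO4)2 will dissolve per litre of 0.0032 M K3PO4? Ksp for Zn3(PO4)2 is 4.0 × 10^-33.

Zn3(PO4)2(s) ⇌ 3 Zn^2+ + 2 PO4^3-
Ksp = [Zn^2+]^3[PO4^3-]^2
If s mol/L dissolves here, [Zn^2+] = 3s, [PO4^3-] = 0.0032 + 2s ≈ 0.0032 (common-ion effect: PO4^3- is already 0.0032 M).
Ksp ≈ (3s)^3 × (0.0032)^2
s = 2.4 x 10^-10 M
Check: 2s = 4.9 × 10^-10 ≪ 0.0032, so the approximation is valid.

s ≈ 2.4e-10 M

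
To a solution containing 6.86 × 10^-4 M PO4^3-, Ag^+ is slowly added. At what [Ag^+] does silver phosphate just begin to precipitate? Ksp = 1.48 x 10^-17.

2.78e-5 M

Ag3PO4(s) <=> 3 Ag^+(aq) + PO4^3-(aq)
Ksp = [Ag^+]^3[PO4^3-]
Precipitation begins when Q = Ksp. With [PO4^3-] = 6.86 × 10^-4 M:
1.48 x 10^-17 = (6.86 × 10^-4) × [Ag^+]^3
[Ag^+] = (1.48 x 10^-17 / 6.86 x 10^-4)^(1/3) = 2.78 × 10^-5 M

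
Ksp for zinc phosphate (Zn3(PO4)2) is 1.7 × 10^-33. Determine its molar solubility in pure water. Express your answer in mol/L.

1.1 x 10^-7 M

Zn3(PO4)2(s) ⇌ 3 Zn^2+(aq) + 2 PO4^3-(aq)
Ksp = [Zn^2+]^3[PO4^3-]^2
With molar solubility s: [Zn^2+] = 3s, [PO4^3-] = 2s.
Ksp = (3s)^3(2s)^2 = 108s^5
Solving, s = (1.7 × 10^-33/108)^(1/5) = 1.1 × 10^-7 M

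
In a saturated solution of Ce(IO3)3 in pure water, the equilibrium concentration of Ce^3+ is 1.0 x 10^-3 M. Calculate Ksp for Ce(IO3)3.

Ce(IO3)3(s) ⇌ Ce^3+(aq) + 3 IO3^-(aq)
Stoichiometry gives [IO3^-] = (3/1)[Ce^3+] = 3.00 × 10^-3 M.
Ksp = [Ce^3+][IO3^-]^3
Ksp = 1.0 × 10^-3 × (3.00 × 10^-3)^3 = 2.7 x 10^-11

Ksp ≈ 2.7 × 10^-11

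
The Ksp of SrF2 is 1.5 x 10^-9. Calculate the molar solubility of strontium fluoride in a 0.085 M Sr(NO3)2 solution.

SrF2(s) <=> Sr^2+(aq) + 2 F^-(aq)
Ksp = [Sr^2+][F^-]^2
Let s = moles of SrF2 that dissolve per litre. [Sr^2+] = 0.085 + s ≈ 0.085, [F^-] = 2s (since Sr^2+ from Sr(NO3)2 dominates).
Ksp ≈ 0.085 × (2s)^2
s = 6.6 x 10^-5 M
Check: s = 6.6 × 10^-5 ≪ 0.085, so the approximation is valid.

s = 6.6e-5 M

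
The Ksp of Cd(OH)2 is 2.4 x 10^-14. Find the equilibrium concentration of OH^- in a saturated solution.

3.6e-5 M

Cd(OH)2(s) <=> Cd^2+(aq) + 2 OH^-(aq)
Ksp = [Cd^2+][OH^-]^2
For each mole of Cd(OH)2 that dissolves: [Cd^2+] = s, [OH^-] = 2s.
Ksp = s(2s)^2 = 4s^3
s^3 = 2.4 x 10^-14 / 4, so s = 1.82 × 10^-5 M
[OH^-] = 2s = 3.6 × 10^-5 M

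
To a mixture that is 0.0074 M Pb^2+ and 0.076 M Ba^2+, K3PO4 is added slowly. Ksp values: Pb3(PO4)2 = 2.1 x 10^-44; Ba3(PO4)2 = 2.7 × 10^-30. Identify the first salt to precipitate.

Pb3(PO4)2

Precipitation of each salt starts when its ion product equals its Ksp.
For Pb3(PO4)2: 2.1 x 10^-44 = (0.0074)^3 × [PO4^3-]^2  ⇒  [PO4^3-] = 2.3 × 10^-19 M.
For Ba3(PO4)2: 2.7 × 10^-30 = (0.076)^3 × [PO4^3-]^2  ⇒  [PO4^3-] = 7.8 × 10^-14 M.
The salt with the lower threshold [PO4^3-] precipitates first: Pb3(PO4)2.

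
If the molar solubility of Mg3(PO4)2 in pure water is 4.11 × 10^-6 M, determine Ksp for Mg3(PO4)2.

Ksp ≈ 1.27e-25

Mg3(PO4)2(s) ⇌ 3 Mg^2+(aq) + 2 PO4^3-(aq)
If s mol/L of Mg3(PO4)2 dissolves, [Mg^2+] = 3s and [PO4^3-] = 2s.
Ksp = [Mg^2+]^3[PO4^3-]^2
Substituting: Ksp = (3s)^3(2s)^2 = 108s^5
Ksp = 108 × (4.11 × 10^-6)^5 = 1.27 × 10^-25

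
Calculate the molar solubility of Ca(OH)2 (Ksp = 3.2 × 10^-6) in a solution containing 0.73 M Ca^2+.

Ca(OH)2(s) ⇌ Ca^2+ + 2 OH^-
Ksp = [Ca^2+][OH^-]^2
Let s = moles of Ca(OH)2 that dissolve per litre. [Ca^2+] = 0.73 + s ≈ 0.73, [OH^-] = 2s (common-ion effect: Ca^2+ is already 0.73 M).
Ksp ≈ 0.73 × (2s)^2
s = 1.0 x 10^-3 M
Check: s = 1.0 x 10^-3 ≪ 0.73, so the approximation is valid.

s = 1.0 × 10^-3 M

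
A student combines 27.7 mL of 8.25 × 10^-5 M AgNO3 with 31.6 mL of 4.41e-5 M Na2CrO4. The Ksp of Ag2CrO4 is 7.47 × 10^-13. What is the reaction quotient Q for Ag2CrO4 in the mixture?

Total volume = 27.7 + 31.6 = 59.3 mL.
[Ag^+] = 8.25 × 10^-5 × (27.7/59.3) = 3.854 × 10^-5 M
[CrO4^2-] = 4.41 × 10^-5 × (31.6/59.3) = 2.350 x 10^-5 M
Ag2CrO4(s) <=> 2 Ag^+ + CrO4^2-, so Q = [Ag^+]^2[CrO4^2-]
Q = (3.854 × 10^-5)^2(2.350 × 10^-5) = 3.49 × 10^-14
Q < Ksp, so no precipitate of Ag2CrO4 forms.

Q ≈ 3.49e-14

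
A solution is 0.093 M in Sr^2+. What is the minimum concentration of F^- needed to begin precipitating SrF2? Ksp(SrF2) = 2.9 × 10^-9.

SrF2(s) <=> Sr^2+(aq) + 2 F^-(aq)
Ksp = [Sr^2+][F^-]^2
Precipitation begins when Q = Ksp. With [Sr^2+] = 0.093 M:
2.9 × 10^-9 = (0.093) × [F^-]^2
[F^-] = (2.9 × 10^-9 / 9.3 × 10^-2)^(1/2) = 1.8 × 10^-4 M

[F^-] ≈ 1.8 x 10^-4 M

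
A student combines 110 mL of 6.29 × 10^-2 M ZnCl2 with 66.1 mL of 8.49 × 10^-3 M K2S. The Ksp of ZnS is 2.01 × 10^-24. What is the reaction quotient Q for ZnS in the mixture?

Q = 1.25 × 10^-4

Total volume = 110 + 66.1 = 176.1 mL.
[Zn^2+] = 6.29 × 10^-2 × (110/176.1) = 3.929 × 10^-2 M
[S^2-] = 8.49 × 10^-3 × (66.1/176.1) = 3.187 × 10^-3 M
ZnS(s) ⇌ Zn^2+(aq) + S^2-(aq), so Q = [Zn^2+][S^2-]
Q = (3.929 × 10^-2)(3.187 x 10^-3) = 1.25 x 10^-4
Q > Ksp, so ZnS will precipitate.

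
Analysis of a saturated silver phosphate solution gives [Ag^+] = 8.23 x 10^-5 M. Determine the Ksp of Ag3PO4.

Ag3PO4(s) ⇌ 3 Ag^+ + PO4^3-
Stoichiometry gives [PO4^3-] = (1/3)[Ag^+] = 2.743 x 10^-5 M.
Ksp = [Ag^+]^3[PO4^3-]
Ksp = (8.23 x 10^-5)^3 × 2.743 x 10^-5 = 1.53 × 10^-17

Ksp ≈ 1.53e-17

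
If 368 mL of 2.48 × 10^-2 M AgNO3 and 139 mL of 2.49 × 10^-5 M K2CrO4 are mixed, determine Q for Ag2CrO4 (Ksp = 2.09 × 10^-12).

Total volume = 368 + 139 = 507 mL.
[Ag^+] = 2.48 × 10^-2 × (368/507) = 1.800 × 10^-2 M
[CrO4^2-] = 2.49 × 10^-5 × (139/507) = 6.827 x 10^-6 M
Ag2CrO4(s) <=> 2 Ag^+(aq) + CrO4^2-(aq), so Q = [Ag^+]^2[CrO4^2-]
Q = (1.800 × 10^-2)^2(6.827 x 10^-6) = 2.21 x 10^-9
Q > Ksp, so Ag2CrO4 will precipitate.

Q ≈ 2.21e-9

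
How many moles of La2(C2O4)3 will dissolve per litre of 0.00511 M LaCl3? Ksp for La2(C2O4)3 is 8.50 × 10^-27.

La2(C2O4)3(s) <=> 2 La^3+(aq) + 3 C2O4^2-(aq)
Ksp = [La^3+]^2[C2O4^2-]^3
Let s = moles of La2(C2O4)3 that dissolve per litre. [La^3+] = 0.00511 + 2s ≈ 0.00511, [C2O4^2-] = 3s (common-ion effect: La^3+ is already 0.00511 M).
Ksp ≈ (0.00511)^2 × (3s)^3
s = 2.29 x 10^-8 M
Check: 2s = 4.6 x 10^-8 ≪ 0.00511, so the approximation is valid.

s = 2.29e-8 M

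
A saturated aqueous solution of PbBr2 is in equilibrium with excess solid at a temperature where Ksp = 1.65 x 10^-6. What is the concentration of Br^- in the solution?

PbBr2(s) <=> Pb^2+(aq) + 2 Br^-(aq)
Ksp = [Pb^2+][Br^-]^2
If s mol/L of PbBr2 dissolves, [Pb^2+] = s and [Br^-] = 2s.
Ksp = s(2s)^2 = 4s^3
s = (1.65 x 10^-6 / 4)^(1/3) = 7.444 × 10^-3 M
[Br^-] = 2s = 1.49 × 10^-2 M

[Br^-] = 1.49e-2 M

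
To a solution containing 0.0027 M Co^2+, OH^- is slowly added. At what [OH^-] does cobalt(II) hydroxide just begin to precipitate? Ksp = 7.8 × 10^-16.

5.4 × 10^-7 M

Co(OH)2(s) <=> Co^2+ + 2 OH^-
Ksp = [Co^2+][OH^-]^2
Precipitation begins when Q = Ksp. With [Co^2+] = 0.0027 M:
7.8 × 10^-16 = (0.0027) × [OH^-]^2
[OH^-] = (7.8 × 10^-16 / 2.7 × 10^-3)^(1/2) = 5.4 × 10^-7 M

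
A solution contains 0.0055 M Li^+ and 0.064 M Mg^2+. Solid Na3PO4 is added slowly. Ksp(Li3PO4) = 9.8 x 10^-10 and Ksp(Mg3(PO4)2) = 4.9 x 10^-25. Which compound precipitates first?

Mg3(PO4)2

Precipitation of each salt starts when its ion product equals its Ksp.
For Li3PO4: 9.8 x 10^-10 = (0.0055)^3 × [PO4^3-]  ⇒  [PO4^3-] = 5.9 × 10^-3 M.
For Mg3(PO4)2: 4.9 x 10^-25 = (0.064)^3 × [PO4^3-]^2  ⇒  [PO4^3-] = 4.3 × 10^-11 M.
The salt with the lower threshold [PO4^3-] precipitates first: Mg3(PO4)2.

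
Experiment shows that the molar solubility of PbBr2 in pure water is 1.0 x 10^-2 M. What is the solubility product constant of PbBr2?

PbBr2(s) ⇌ Pb^2+ + 2 Br^-
If s mol/L of PbBr2 dissolves, [Pb^2+] = s and [Br^-] = 2s.
Ksp = [Pb^2+][Br^-]^2
So Ksp = s × (2s)^2 = 4s^3
With s = 1.0 × 10^-2: Ksp = 4.0 × 10^-6

Ksp ≈ 4.0e-6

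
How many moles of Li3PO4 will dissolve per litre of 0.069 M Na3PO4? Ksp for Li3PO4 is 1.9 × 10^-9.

s = 1.0 × 10^-3 M

Li3PO4(s) ⇌ 3 Li^+ + PO4^3-
Ksp = [Li^+]^3[PO4^3-]
Let s be the molar solubility in this solution. [Li^+] = 3s, [PO4^3-] = 0.069 + s ≈ 0.069 (common-ion effect: PO4^3- is already 0.069 M).
Ksp ≈ (3s)^3 × 0.069
s = 1.0 × 10^-3 M
Check: s = 1.0 × 10^-3 ≪ 0.069, so the approximation is valid.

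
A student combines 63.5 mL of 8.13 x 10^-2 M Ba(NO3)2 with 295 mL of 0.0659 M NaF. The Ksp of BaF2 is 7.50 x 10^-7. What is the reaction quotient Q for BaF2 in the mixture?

Q = 4.23 x 10^-5

Total volume = 63.5 + 295 = 358.5 mL.
[Ba^2+] = 8.13 x 10^-2 × (63.5/358.5) = 1.440 x 10^-2 M
[F^-] = 6.59 × 10^-2 × (295/358.5) = 5.423 x 10^-2 M
BaF2(s) ⇌ Ba^2+ + 2 F^-, so Q = [Ba^2+][F^-]^2
Q = (1.440 x 10^-2)(5.423 × 10^-2)^2 = 4.23 x 10^-5
Q > Ksp, so BaF2 will precipitate.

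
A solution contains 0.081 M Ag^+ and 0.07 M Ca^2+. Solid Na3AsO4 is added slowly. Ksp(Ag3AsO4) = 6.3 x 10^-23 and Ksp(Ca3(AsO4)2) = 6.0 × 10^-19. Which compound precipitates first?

Ag3AsO4

Precipitation of each salt starts when its ion product equals its Ksp.
For Ag3AsO4: 6.3 x 10^-23 = (0.081)^3 × [AsO4^3-]  ⇒  [AsO4^3-] = 1.2 × 10^-19 M.
For Ca3(AsO4)2: 6.0 × 10^-19 = (0.07)^3 × [AsO4^3-]^2  ⇒  [AsO4^3-] = 4.2 × 10^-8 M.
The salt with the lower threshold [AsO4^3-] precipitates first: Ag3AsO4.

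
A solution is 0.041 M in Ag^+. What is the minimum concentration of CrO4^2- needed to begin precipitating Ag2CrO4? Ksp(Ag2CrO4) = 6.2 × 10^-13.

[CrO4^2-] ≈ 3.7e-10 M

Ag2CrO4(s) ⇌ 2 Ag^+(aq) + CrO4^2-(aq)
Ksp = [Ag^+]^2[CrO4^2-]
Precipitation begins when Q = Ksp. With [Ag^+] = 0.041 M:
6.2 × 10^-13 = (0.041)^2 × [CrO4^2-]
[CrO4^2-] = (6.2 × 10^-13 / 1.68 × 10^-3) = 3.7 × 10^-10 M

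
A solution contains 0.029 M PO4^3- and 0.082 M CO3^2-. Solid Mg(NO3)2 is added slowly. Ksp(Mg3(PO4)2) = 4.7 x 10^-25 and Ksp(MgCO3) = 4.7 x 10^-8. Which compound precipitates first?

Precipitation of each salt starts when its ion product equals its Ksp.
For Mg3(PO4)2: 4.7 x 10^-25 = (0.029)^2 × [Mg^2+]^3  ⇒  [Mg^2+] = 8.2 × 10^-8 M.
For MgCO3: 4.7 x 10^-8 = 0.082 × [Mg^2+]  ⇒  [Mg^2+] = 5.7 × 10^-7 M.
The salt with the lower threshold [Mg^2+] precipitates first: Mg3(PO4)2.

Mg3(PO4)2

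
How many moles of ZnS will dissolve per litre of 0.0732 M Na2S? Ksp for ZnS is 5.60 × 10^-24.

s ≈ 7.65 × 10^-23 M

ZnS(s) ⇌ Zn^2+(aq) + S^2-(aq)
Ksp = [Zn^2+][S^2-]
If s mol/L dissolves here, [Zn^2+] = s, [S^2-] = 0.0732 + s ≈ 0.0732 (common-ion effect: S^2- is already 0.0732 M).
Ksp ≈ s × 0.0732
s = 7.65 × 10^-23 M
Check: s = 7.7 x 10^-23 ≪ 0.0732, so the approximation is valid.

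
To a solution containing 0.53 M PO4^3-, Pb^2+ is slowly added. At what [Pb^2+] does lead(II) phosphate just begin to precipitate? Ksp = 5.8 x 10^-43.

[Pb^2+] ≈ 1.3 x 10^-14 M

Pb3(PO4)2(s) <=> 3 Pb^2+ + 2 PO4^3-
Ksp = [Pb^2+]^3[PO4^3-]^2
Precipitation begins when Q = Ksp. With [PO4^3-] = 0.53 M:
5.8 x 10^-43 = (0.53)^2 × [Pb^2+]^3
[Pb^2+] = (5.8 x 10^-43 / 2.81 × 10^-1)^(1/3) = 1.3 x 10^-14 M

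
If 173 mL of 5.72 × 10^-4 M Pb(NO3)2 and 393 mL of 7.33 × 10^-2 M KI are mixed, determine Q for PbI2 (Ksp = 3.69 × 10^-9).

Q = 4.53 x 10^-7

Total volume = 173 + 393 = 566 mL.
[Pb^2+] = 5.72 × 10^-4 × (173/566) = 1.748 × 10^-4 M
[I^-] = 7.33 × 10^-2 × (393/566) = 5.090 × 10^-2 M
PbI2(s) <=> Pb^2+(aq) + 2 I^-(aq), so Q = [Pb^2+][I^-]^2
Q = (1.748 x 10^-4)(5.090 x 10^-2)^2 = 4.53 × 10^-7
Q > Ksp, so PbI2 will precipitate.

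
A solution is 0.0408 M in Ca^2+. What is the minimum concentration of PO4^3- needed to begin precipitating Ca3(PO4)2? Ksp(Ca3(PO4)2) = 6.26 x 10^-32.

Ca3(PO4)2(s) ⇌ 3 Ca^2+ + 2 PO4^3-
Ksp = [Ca^2+]^3[PO4^3-]^2
Precipitation begins when Q = Ksp. With [Ca^2+] = 0.0408 M:
6.26 x 10^-32 = (0.0408)^3 × [PO4^3-]^2
[PO4^3-] = (6.26 x 10^-32 / 6.792 × 10^-5)^(1/2) = 3.04 x 10^-14 M

[PO4^3-] = 3.04 x 10^-14 M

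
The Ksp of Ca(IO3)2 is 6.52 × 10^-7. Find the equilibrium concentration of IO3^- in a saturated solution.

Ca(IO3)2(s) <=> Ca^2+(aq) + 2 IO3^-(aq)
Ksp = [Ca^2+][IO3^-]^2
For each mole of Ca(IO3)2 that dissolves: [Ca^2+] = s, [IO3^-] = 2s.
Substituting: Ksp = s(2s)^2 = 4s^3
Solving, s = (6.52 × 10^-7/4)^(1/3) = 5.463 × 10^-3 M
[IO3^-] = 2s = 1.09 × 10^-2 M

[IO3^-] ≈ 1.09 x 10^-2 M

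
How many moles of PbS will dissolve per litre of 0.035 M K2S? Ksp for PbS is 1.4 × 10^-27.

s ≈ 4.0 × 10^-26 M

PbS(s) ⇌ Pb^2+(aq) + S^2-(aq)
Ksp = [Pb^2+][S^2-]
If s mol/L dissolves here, [Pb^2+] = s, [S^2-] = 0.035 + s ≈ 0.035 (common-ion effect: S^2- is already 0.035 M).
Ksp ≈ s × 0.035
s = 4.0 × 10^-26 M
Check: s = 4.0 x 10^-26 ≪ 0.035, so the approximation is valid.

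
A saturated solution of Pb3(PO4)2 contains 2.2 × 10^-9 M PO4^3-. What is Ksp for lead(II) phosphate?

Ksp ≈ 1.7e-43

Pb3(PO4)2(s) ⇌ 3 Pb^2+ + 2 PO4^3-
Stoichiometry gives [Pb^2+] = (3/2)[PO4^3-] = 3.30 x 10^-9 M.
Ksp = [Pb^2+]^3[PO4^3-]^2
Ksp = (3.30 × 10^-9)^3 × (2.2 × 10^-9)^2 = 1.7 × 10^-43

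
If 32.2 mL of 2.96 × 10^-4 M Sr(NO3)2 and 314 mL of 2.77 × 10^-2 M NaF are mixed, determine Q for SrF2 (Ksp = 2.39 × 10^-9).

Q = 1.74 × 10^-8

Total volume = 32.2 + 314 = 346.2 mL.
[Sr^2+] = 2.96 × 10^-4 × (32.2/346.2) = 2.753 × 10^-5 M
[F^-] = 2.77 × 10^-2 × (314/346.2) = 2.512 × 10^-2 M
SrF2(s) ⇌ Sr^2+(aq) + 2 F^-(aq), so Q = [Sr^2+][F^-]^2
Q = (2.753 × 10^-5)(2.512 × 10^-2)^2 = 1.74 × 10^-8
Q > Ksp, so SrF2 will precipitate.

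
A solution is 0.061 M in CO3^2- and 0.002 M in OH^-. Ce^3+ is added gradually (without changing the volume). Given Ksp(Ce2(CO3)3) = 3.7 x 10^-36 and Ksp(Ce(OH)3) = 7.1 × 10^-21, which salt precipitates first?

Precipitation of each salt starts when its ion product equals its Ksp.
For Ce2(CO3)3: 3.7 x 10^-36 = (0.061)^3 × [Ce^3+]^2  ⇒  [Ce^3+] = 1.3 x 10^-16 M.
For Ce(OH)3: 7.1 × 10^-21 = (0.002)^3 × [Ce^3+]  ⇒  [Ce^3+] = 8.9 × 10^-13 M.
The salt with the lower threshold [Ce^3+] precipitates first: Ce2(CO3)3.

Ce2(CO3)3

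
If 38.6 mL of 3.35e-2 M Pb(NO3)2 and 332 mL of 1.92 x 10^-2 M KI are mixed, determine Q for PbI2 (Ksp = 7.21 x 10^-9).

Total volume = 38.6 + 332 = 370.6 mL.
[Pb^2+] = 3.35 x 10^-2 × (38.6/370.6) = 3.489 × 10^-3 M
[I^-] = 1.92 × 10^-2 × (332/370.6) = 1.720 × 10^-2 M
PbI2(s) ⇌ Pb^2+ + 2 I^-, so Q = [Pb^2+][I^-]^2
Q = (3.489 × 10^-3)(1.720 × 10^-2)^2 = 1.03 × 10^-6
Q > Ksp, so PbI2 will precipitate.

Q ≈ 1.03 × 10^-6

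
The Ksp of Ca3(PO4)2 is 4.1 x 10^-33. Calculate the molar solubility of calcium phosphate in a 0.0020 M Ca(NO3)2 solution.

s ≈ 3.6e-13 M

Ca3(PO4)2(s) ⇌ 3 Ca^2+ + 2 PO4^3-
Ksp = [Ca^2+]^3[PO4^3-]^2
Let s be the molar solubility in this solution. [Ca^2+] = 0.0020 + 3s ≈ 0.0020, [PO4^3-] = 2s (common-ion effect: Ca^2+ is already 0.0020 M).
Ksp ≈ (0.0020)^3 × (2s)^2
s = 3.6 × 10^-13 M
Check: 3s = 1.1 × 10^-12 ≪ 0.0020, so the approximation is valid.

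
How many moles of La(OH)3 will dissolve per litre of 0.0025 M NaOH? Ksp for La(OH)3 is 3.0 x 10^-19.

La(OH)3(s) ⇌ La^3+(aq) + 3 OH^-(aq)
Ksp = [La^3+][OH^-]^3
Let s = moles of La(OH)3 that dissolve per litre. [La^3+] = s, [OH^-] = 0.0025 + 3s ≈ 0.0025 (Ksp is small, so little additional dissolves).
Ksp ≈ s × (0.0025)^3
s = 1.9 x 10^-11 M
Check: 3s = 5.8 × 10^-11 ≪ 0.0025, so the approximation is valid.

s ≈ 1.9e-11 M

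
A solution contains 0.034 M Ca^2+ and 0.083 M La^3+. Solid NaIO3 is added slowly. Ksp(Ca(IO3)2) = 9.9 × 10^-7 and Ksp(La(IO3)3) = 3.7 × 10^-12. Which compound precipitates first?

La(IO3)3

Precipitation of each salt starts when its ion product equals its Ksp.
For Ca(IO3)2: 9.9 × 10^-7 = 0.034 × [IO3^-]^2  ⇒  [IO3^-] = 5.4 × 10^-3 M.
For La(IO3)3: 3.7 × 10^-12 = 0.083 × [IO3^-]^3  ⇒  [IO3^-] = 3.5 x 10^-4 M.
The salt with the lower threshold [IO3^-] precipitates first: La(IO3)3.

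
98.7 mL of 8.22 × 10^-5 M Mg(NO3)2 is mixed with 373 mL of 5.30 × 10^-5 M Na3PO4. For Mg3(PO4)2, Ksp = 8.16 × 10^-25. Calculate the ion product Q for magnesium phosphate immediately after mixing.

Q ≈ 8.94 x 10^-24

Total volume = 98.7 + 373 = 471.7 mL.
[Mg^2+] = 8.22 × 10^-5 × (98.7/471.7) = 1.720 × 10^-5 M
[PO4^3-] = 5.30 x 10^-5 × (373/471.7) = 4.191 × 10^-5 M
Mg3(PO4)2(s) ⇌ 3 Mg^2+(aq) + 2 PO4^3-(aq), so Q = [Mg^2+]^3[PO4^3-]^2
Q = (1.720 × 10^-5)^3(4.191 × 10^-5)^2 = 8.94 × 10^-24
Q > Ksp, so Mg3(PO4)2 will precipitate.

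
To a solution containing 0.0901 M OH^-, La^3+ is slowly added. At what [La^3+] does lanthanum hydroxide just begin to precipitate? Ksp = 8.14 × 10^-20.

La(OH)3(s) ⇌ La^3+ + 3 OH^-
Ksp = [La^3+][OH^-]^3
Precipitation begins when Q = Ksp. With [OH^-] = 0.0901 M:
8.14 × 10^-20 = (0.0901)^3 × [La^3+]
[La^3+] = (8.14 × 10^-20 / 7.314 x 10^-4) = 1.11 × 10^-16 M

1.11e-16 M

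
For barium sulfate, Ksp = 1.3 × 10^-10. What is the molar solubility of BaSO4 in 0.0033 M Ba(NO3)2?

BaSO4(s) <=> Ba^2+ + SO4^2-
Ksp = [Ba^2+][SO4^2-]
Let s be the molar solubility in this solution. [Ba^2+] = 0.0033 + s ≈ 0.0033, [SO4^2-] = s (common-ion effect: Ba^2+ is already 0.0033 M).
Ksp ≈ 0.0033 × s
s = 3.9 × 10^-8 M
Check: s = 3.9 × 10^-8 ≪ 0.0033, so the approximation is valid.

s ≈ 3.9 × 10^-8 M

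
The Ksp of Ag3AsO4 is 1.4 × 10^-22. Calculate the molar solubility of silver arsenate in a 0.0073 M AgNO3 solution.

3.6 × 10^-16 M

Ag3AsO4(s) ⇌ 3 Ag^+(aq) + AsO4^3-(aq)
Ksp = [Ag^+]^3[AsO4^3-]
Let s be the molar solubility in this solution. [Ag^+] = 0.0073 + 3s ≈ 0.0073, [AsO4^3-] = s (Ksp is small, so little additional dissolves).
Ksp ≈ (0.0073)^3 × s
s = 3.6 × 10^-16 M
Check: 3s = 1.1 × 10^-15 ≪ 0.0073, so the approximation is valid.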